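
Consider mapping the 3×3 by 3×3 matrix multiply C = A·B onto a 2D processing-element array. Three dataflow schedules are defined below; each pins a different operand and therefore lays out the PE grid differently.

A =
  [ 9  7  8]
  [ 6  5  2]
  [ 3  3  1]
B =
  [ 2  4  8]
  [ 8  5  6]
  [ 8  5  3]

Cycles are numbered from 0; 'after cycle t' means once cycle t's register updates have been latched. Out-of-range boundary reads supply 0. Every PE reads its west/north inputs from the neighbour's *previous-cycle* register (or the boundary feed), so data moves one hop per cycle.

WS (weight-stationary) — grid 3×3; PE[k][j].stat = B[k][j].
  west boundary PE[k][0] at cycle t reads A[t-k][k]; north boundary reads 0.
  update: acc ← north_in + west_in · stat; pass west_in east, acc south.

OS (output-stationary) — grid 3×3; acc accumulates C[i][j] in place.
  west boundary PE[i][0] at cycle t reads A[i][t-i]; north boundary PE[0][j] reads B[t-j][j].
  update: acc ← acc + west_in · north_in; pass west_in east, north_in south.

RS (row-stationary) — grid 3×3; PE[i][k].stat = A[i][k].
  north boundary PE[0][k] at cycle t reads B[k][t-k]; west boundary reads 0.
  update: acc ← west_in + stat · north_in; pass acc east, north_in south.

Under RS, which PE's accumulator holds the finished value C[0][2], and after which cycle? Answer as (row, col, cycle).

(row, col, cycle) = (0, 2, 4)

RS: C[0][2] accumulates in PE[0][2]:
  [0] (0,2) acc=0 (h:0 v:0)
  [1] (0,2) acc=0 (h:0 v:0)
  [2] (0,2) acc=138 (h:138 v:8)
  [3] (0,2) acc=111 (h:111 v:5)
  [4] (0,2) acc=138 (h:138 v:3)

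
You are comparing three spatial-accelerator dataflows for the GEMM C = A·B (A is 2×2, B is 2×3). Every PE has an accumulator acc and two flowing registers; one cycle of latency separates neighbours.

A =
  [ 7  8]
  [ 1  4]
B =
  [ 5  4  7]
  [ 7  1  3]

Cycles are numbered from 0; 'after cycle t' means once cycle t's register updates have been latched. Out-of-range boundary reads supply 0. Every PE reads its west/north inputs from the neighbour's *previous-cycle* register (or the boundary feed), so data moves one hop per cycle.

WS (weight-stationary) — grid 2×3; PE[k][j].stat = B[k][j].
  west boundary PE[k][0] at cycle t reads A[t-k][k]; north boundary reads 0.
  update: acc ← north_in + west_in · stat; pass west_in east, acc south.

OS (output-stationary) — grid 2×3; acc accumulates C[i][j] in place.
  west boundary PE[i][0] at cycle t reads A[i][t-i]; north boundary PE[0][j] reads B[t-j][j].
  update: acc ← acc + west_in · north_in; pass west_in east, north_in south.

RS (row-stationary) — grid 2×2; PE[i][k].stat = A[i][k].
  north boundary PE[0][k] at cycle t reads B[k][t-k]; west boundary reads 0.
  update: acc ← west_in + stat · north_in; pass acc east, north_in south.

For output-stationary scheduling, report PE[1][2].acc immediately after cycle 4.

PE[1][2].acc = 19

Tracing OS — 2×3 array, target PE[1][2]:
  [0] (0,2) acc=0 (h:0 v:0)
  [0] (1,1) acc=0 (h:0 v:0)
  [0] (1,2) acc=0 (h:0 v:0)
  [1] (0,2) acc=0 (h:0 v:0)
  [1] (1,1) acc=0 (h:0 v:0)
  [1] (1,2) acc=0 (h:0 v:0)
  [2] (0,2) acc=49 (h:7 v:7)
  [2] (1,1) acc=4 (h:1 v:4)
  [2] (1,2) acc=0 (h:0 v:0)
  [3] (0,2) acc=73 (h:8 v:3)
  [3] (1,1) acc=8 (h:4 v:1)
  [3] (1,2) acc=7 (h:1 v:7)
  [4] (0,2) acc=73 (h:0 v:0)
  [4] (1,1) acc=8 (h:0 v:0)
  [4] (1,2) acc=19 (h:4 v:3)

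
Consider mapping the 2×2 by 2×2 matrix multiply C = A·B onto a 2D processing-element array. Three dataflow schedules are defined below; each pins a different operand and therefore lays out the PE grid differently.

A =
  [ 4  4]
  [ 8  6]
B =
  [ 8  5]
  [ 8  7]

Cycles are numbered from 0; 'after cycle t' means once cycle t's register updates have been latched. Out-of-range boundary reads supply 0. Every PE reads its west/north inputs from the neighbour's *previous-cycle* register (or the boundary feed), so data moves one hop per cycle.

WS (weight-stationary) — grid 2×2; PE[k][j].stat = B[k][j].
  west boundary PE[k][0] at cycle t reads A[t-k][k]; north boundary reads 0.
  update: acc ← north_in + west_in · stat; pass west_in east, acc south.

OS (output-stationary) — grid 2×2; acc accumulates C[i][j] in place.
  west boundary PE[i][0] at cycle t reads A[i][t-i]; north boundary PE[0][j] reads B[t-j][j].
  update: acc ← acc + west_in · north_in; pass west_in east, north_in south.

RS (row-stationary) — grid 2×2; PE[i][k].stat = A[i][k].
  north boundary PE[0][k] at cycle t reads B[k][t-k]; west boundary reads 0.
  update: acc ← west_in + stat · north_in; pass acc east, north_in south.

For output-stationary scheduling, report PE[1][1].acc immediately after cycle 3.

OS on a 2×2 grid — tracing PE[1][1] and its feeders:
  @0  [0,1]  acc 0  |  →0  ↓0
  @0  [1,0]  acc 0  |  →0  ↓0
  @0  [1,1]  acc 0  |  →0  ↓0
  @1  [0,1]  acc 20  |  →4  ↓5
  @1  [1,0]  acc 64  |  →8  ↓8
  @1  [1,1]  acc 0  |  →0  ↓0
  @2  [0,1]  acc 48  |  →4  ↓7
  @2  [1,0]  acc 112  |  →6  ↓8
  @2  [1,1]  acc 40  |  →8  ↓5
  @3  [0,1]  acc 48  |  →0  ↓0
  @3  [1,0]  acc 112  |  →0  ↓0
  @3  [1,1]  acc 82  |  →6  ↓7

PE[1][1].acc = 82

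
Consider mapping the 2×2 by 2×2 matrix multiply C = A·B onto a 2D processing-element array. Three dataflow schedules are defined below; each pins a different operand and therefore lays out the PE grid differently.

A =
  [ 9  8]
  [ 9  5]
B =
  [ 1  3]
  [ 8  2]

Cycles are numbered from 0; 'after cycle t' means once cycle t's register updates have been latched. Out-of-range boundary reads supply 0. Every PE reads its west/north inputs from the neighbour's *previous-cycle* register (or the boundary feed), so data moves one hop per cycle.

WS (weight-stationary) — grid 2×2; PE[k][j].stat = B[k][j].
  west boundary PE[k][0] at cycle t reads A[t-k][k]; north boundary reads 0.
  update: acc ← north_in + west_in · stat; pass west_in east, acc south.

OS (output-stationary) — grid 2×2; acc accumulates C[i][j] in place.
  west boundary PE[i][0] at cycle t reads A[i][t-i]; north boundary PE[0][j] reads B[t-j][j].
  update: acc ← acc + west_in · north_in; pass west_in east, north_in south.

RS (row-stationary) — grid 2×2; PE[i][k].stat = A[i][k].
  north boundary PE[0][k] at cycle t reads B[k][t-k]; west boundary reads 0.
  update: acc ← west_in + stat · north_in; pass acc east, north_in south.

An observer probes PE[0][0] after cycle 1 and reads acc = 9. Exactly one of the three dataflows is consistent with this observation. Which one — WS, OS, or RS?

WS [2×2] PE[0][0] across cycles:
  cycle 0: PE[0][0] → acc 9, east 9, south 9
  cycle 1: PE[0][0] → acc 9, east 9, south 9
OS [2×2] PE[0][0] across cycles:
  cycle 0: PE[0][0] → acc 9, east 9, south 1
  cycle 1: PE[0][0] → acc 73, east 8, south 8
RS [2×2] PE[0][0] across cycles:
  cycle 0: PE[0][0] → acc 9, east 9, south 1
  cycle 1: PE[0][0] → acc 27, east 27, south 3

dataflow = WS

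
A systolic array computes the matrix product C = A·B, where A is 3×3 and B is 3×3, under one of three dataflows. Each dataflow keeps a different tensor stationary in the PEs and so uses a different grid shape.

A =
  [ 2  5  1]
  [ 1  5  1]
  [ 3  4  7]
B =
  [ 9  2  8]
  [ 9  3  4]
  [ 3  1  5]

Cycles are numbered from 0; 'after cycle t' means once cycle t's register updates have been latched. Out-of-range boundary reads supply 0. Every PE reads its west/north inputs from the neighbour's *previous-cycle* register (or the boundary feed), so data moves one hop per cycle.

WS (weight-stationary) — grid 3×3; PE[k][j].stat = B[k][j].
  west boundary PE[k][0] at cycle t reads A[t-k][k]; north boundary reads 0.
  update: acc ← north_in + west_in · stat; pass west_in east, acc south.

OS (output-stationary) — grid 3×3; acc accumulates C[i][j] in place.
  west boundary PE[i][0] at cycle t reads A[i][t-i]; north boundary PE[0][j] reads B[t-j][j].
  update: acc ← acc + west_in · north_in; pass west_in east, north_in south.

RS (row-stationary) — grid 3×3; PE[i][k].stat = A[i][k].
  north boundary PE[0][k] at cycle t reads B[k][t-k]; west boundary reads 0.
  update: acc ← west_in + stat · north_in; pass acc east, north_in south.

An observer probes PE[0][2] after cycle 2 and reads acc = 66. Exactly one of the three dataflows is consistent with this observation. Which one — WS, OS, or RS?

Under WS (3×3), PE[0][2]:
  @0  [0,2]  acc 0  |  →0  ↓0
  @1  [0,2]  acc 0  |  →0  ↓0
  @2  [0,2]  acc 16  |  →2  ↓16
Under OS (3×3), PE[0][2]:
  @0  [0,2]  acc 0  |  →0  ↓0
  @1  [0,2]  acc 0  |  →0  ↓0
  @2  [0,2]  acc 16  |  →2  ↓8
Under RS (3×3), PE[0][2]:
  @0  [0,2]  acc 0  |  →0  ↓0
  @1  [0,2]  acc 0  |  →0  ↓0
  @2  [0,2]  acc 66  |  →66  ↓3

dataflow = RS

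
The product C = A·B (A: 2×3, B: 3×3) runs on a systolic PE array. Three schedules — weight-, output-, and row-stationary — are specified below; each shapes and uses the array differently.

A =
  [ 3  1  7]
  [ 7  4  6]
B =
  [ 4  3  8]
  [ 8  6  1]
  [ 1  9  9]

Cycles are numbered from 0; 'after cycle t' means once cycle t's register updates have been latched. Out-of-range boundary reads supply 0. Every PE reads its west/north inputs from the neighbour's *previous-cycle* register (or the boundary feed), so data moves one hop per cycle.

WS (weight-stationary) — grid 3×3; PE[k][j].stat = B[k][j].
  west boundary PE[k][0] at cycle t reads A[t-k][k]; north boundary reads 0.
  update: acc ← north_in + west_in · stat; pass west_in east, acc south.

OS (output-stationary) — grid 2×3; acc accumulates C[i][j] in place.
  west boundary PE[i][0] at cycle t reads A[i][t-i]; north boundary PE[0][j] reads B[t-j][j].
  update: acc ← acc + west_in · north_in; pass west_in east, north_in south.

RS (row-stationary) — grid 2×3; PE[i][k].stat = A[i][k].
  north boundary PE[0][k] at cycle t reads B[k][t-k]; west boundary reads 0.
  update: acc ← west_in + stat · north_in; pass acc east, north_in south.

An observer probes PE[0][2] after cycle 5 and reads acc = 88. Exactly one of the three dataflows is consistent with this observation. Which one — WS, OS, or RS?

dataflow = OS

WS [3×3] PE[0][2] across cycles:
  @0  [0,2]  acc 0  |  →0  ↓0
  @1  [0,2]  acc 0  |  →0  ↓0
  @2  [0,2]  acc 24  |  →3  ↓24
  @3  [0,2]  acc 56  |  →7  ↓56
  @4  [0,2]  acc 0  |  →0  ↓0
  @5  [0,2]  acc 0  |  →0  ↓0
OS [2×3] PE[0][2] across cycles:
  @0  [0,2]  acc 0  |  →0  ↓0
  @1  [0,2]  acc 0  |  →0  ↓0
  @2  [0,2]  acc 24  |  →3  ↓8
  @3  [0,2]  acc 25  |  →1  ↓1
  @4  [0,2]  acc 88  |  →7  ↓9
  @5  [0,2]  acc 88  |  →0  ↓0
RS [2×3] PE[0][2] across cycles:
  @0  [0,2]  acc 0  |  →0  ↓0
  @1  [0,2]  acc 0  |  →0  ↓0
  @2  [0,2]  acc 27  |  →27  ↓1
  @3  [0,2]  acc 78  |  →78  ↓9
  @4  [0,2]  acc 88  |  →88  ↓9
  @5  [0,2]  acc 0  |  →0  ↓0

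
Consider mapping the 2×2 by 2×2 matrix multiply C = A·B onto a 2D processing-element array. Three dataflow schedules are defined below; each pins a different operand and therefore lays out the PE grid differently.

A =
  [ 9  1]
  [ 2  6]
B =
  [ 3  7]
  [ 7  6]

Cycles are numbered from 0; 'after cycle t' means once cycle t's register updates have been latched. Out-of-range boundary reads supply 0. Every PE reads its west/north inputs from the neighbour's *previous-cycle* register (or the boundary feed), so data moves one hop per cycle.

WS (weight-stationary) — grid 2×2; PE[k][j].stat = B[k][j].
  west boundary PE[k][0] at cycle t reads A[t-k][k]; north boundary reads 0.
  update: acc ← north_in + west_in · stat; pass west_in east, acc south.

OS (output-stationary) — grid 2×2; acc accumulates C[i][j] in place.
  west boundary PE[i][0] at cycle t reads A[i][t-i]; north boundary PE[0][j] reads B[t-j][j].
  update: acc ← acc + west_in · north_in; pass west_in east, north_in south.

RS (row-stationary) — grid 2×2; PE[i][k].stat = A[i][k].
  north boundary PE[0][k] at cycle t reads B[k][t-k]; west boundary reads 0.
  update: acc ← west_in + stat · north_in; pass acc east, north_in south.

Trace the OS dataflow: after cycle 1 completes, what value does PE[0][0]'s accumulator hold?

OS (2×2). Following PE[0][0] plus its west/north inputs:
  step 0 · PE0,0: acc=27; fwd→9 fwd↓3
  step 1 · PE0,0: acc=34; fwd→1 fwd↓7

PE[0][0].acc = 34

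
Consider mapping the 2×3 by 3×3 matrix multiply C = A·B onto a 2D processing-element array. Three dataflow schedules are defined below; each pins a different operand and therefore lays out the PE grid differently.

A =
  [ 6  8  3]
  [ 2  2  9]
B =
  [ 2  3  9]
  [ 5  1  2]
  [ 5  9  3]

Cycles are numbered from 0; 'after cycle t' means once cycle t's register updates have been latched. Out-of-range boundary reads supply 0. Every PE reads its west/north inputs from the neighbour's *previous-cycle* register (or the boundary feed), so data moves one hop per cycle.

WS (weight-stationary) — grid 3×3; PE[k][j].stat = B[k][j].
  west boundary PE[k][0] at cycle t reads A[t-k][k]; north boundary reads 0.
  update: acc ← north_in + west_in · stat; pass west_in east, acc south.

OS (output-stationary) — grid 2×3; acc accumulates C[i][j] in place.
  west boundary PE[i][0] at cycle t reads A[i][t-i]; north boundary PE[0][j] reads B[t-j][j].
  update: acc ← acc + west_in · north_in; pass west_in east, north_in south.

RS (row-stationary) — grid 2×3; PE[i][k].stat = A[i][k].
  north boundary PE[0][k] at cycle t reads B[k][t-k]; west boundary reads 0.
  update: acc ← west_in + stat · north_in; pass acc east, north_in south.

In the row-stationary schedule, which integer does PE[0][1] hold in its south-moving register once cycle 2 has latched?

RS on a 2×3 grid — tracing PE[0][1] and its feeders:
  @0  [0,0]  acc 12  |  →12  ↓2
  @0  [0,1]  acc 0  |  →0  ↓0
  @1  [0,0]  acc 18  |  →18  ↓3
  @1  [0,1]  acc 52  |  →52  ↓5
  @2  [0,0]  acc 54  |  →54  ↓9
  @2  [0,1]  acc 26  |  →26  ↓1

register = 1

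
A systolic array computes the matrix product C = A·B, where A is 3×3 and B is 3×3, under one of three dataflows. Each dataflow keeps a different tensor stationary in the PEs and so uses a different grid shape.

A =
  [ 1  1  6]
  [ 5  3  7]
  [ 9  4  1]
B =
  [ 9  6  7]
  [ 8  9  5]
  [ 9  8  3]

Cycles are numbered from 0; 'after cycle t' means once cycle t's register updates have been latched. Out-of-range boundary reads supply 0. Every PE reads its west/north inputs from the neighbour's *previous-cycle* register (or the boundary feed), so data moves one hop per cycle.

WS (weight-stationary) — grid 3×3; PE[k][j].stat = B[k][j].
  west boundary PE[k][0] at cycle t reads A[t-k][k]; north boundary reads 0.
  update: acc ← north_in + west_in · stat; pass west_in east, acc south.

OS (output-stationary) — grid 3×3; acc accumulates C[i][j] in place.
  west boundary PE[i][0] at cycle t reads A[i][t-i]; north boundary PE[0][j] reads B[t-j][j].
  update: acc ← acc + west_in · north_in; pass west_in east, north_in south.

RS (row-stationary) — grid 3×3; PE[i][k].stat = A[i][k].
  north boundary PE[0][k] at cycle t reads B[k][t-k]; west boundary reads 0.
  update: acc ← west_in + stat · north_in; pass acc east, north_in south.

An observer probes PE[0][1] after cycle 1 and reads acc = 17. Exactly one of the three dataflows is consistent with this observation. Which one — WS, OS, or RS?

dataflow = RS

WS [3×3] PE[0][1] across cycles:
  cycle 0: PE[0][1] → acc 0, east 0, south 0
  cycle 1: PE[0][1] → acc 6, east 1, south 6
OS [3×3] PE[0][1] across cycles:
  cycle 0: PE[0][1] → acc 0, east 0, south 0
  cycle 1: PE[0][1] → acc 6, east 1, south 6
RS [3×3] PE[0][1] across cycles:
  cycle 0: PE[0][1] → acc 0, east 0, south 0
  cycle 1: PE[0][1] → acc 17, east 17, south 8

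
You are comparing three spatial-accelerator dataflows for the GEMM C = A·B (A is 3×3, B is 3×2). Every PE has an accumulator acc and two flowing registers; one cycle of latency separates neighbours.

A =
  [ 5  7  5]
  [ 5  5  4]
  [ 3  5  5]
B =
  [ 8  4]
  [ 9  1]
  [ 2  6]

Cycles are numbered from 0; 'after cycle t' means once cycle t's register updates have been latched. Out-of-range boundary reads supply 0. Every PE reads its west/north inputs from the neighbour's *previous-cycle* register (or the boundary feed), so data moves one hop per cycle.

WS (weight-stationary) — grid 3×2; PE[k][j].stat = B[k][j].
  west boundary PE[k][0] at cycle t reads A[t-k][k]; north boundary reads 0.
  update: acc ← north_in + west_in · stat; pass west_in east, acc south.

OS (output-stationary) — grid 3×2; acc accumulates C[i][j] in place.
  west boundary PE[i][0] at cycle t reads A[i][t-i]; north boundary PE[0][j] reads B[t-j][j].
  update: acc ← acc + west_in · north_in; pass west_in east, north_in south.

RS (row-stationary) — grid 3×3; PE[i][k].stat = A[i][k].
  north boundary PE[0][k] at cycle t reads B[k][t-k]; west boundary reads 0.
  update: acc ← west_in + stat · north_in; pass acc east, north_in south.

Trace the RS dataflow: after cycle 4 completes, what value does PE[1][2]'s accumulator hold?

RS on a 3×3 grid — tracing PE[1][2] and its feeders:
  step 0 · PE0,2: acc=0; fwd→0 fwd↓0
  step 0 · PE1,1: acc=0; fwd→0 fwd↓0
  step 0 · PE1,2: acc=0; fwd→0 fwd↓0
  step 1 · PE0,2: acc=0; fwd→0 fwd↓0
  step 1 · PE1,1: acc=0; fwd→0 fwd↓0
  step 1 · PE1,2: acc=0; fwd→0 fwd↓0
  step 2 · PE0,2: acc=113; fwd→113 fwd↓2
  step 2 · PE1,1: acc=85; fwd→85 fwd↓9
  step 2 · PE1,2: acc=0; fwd→0 fwd↓0
  step 3 · PE0,2: acc=57; fwd→57 fwd↓6
  step 3 · PE1,1: acc=25; fwd→25 fwd↓1
  step 3 · PE1,2: acc=93; fwd→93 fwd↓2
  step 4 · PE0,2: acc=0; fwd→0 fwd↓0
  step 4 · PE1,1: acc=0; fwd→0 fwd↓0
  step 4 · PE1,2: acc=49; fwd→49 fwd↓6

PE[1][2].acc = 49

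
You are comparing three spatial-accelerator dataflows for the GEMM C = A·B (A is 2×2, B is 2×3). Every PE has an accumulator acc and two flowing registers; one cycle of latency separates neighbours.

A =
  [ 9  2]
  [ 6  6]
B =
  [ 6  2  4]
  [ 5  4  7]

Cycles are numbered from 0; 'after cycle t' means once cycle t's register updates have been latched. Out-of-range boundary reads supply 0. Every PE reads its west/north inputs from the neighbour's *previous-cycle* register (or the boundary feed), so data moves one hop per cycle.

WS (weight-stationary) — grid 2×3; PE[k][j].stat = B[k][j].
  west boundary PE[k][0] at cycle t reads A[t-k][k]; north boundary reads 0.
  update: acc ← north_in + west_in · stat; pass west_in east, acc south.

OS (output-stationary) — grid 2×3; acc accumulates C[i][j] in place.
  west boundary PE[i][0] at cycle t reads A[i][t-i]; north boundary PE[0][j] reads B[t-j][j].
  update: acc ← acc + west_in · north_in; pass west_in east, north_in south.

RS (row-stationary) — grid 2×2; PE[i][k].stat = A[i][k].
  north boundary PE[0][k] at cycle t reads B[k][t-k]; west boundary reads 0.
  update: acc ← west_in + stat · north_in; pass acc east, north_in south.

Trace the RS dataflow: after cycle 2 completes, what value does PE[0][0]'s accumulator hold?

PE[0][0].acc = 36

RS (2×2). Following PE[0][0] plus its west/north inputs:
  @0  [0,0]  acc 54  |  →54  ↓6
  @1  [0,0]  acc 18  |  →18  ↓2
  @2  [0,0]  acc 36  |  →36  ↓4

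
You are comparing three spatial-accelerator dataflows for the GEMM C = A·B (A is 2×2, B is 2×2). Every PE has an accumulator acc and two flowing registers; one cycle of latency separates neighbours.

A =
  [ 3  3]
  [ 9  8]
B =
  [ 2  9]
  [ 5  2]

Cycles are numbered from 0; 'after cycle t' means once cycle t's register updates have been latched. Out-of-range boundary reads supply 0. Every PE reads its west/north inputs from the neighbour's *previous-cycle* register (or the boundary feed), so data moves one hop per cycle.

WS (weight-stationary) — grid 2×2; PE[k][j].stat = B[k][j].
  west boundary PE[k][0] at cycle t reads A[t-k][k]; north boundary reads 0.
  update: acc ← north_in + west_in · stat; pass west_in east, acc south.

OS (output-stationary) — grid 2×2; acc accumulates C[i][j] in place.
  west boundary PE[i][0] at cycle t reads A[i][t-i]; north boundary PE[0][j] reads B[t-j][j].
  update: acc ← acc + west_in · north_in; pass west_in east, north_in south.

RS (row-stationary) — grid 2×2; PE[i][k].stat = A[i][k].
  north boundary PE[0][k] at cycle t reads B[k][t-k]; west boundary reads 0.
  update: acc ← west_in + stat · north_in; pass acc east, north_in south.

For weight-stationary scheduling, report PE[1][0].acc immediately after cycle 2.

PE[1][0].acc = 58

WS 2×2: PE[1][0] cycle-by-cycle (with neighbour feeds):
  c0 r0c0: 6 / 3 / 6
  c0 r1c0: 0 / 0 / 0
  c1 r0c0: 18 / 9 / 18
  c1 r1c0: 21 / 3 / 21
  c2 r0c0: 0 / 0 / 0
  c2 r1c0: 58 / 8 / 58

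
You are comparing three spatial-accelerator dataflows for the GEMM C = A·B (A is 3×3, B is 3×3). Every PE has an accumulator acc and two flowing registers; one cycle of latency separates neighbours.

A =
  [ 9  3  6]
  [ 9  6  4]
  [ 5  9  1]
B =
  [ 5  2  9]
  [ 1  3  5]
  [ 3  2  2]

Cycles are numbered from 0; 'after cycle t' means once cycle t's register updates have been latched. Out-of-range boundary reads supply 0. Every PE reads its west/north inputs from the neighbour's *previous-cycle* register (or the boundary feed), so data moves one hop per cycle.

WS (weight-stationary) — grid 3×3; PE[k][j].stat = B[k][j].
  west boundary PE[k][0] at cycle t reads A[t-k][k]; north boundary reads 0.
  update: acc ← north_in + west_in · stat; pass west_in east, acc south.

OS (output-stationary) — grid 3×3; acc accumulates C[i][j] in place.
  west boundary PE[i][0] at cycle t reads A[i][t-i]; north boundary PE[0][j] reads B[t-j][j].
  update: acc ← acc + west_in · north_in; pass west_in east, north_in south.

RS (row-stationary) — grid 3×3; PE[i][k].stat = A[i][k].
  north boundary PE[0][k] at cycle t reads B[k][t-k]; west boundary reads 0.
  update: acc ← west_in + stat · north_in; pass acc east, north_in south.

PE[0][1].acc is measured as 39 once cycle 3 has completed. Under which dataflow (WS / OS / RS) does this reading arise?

dataflow = OS

— WS: 3×3; PE[0][1] trace:
  0: (0,1).acc=0  regs=<0,0>
  1: (0,1).acc=18  regs=<9,18>
  2: (0,1).acc=18  regs=<9,18>
  3: (0,1).acc=10  regs=<5,10>
— OS: 3×3; PE[0][1] trace:
  0: (0,1).acc=0  regs=<0,0>
  1: (0,1).acc=18  regs=<9,2>
  2: (0,1).acc=27  regs=<3,3>
  3: (0,1).acc=39  regs=<6,2>
— RS: 3×3; PE[0][1] trace:
  0: (0,1).acc=0  regs=<0,0>
  1: (0,1).acc=48  regs=<48,1>
  2: (0,1).acc=27  regs=<27,3>
  3: (0,1).acc=96  regs=<96,5>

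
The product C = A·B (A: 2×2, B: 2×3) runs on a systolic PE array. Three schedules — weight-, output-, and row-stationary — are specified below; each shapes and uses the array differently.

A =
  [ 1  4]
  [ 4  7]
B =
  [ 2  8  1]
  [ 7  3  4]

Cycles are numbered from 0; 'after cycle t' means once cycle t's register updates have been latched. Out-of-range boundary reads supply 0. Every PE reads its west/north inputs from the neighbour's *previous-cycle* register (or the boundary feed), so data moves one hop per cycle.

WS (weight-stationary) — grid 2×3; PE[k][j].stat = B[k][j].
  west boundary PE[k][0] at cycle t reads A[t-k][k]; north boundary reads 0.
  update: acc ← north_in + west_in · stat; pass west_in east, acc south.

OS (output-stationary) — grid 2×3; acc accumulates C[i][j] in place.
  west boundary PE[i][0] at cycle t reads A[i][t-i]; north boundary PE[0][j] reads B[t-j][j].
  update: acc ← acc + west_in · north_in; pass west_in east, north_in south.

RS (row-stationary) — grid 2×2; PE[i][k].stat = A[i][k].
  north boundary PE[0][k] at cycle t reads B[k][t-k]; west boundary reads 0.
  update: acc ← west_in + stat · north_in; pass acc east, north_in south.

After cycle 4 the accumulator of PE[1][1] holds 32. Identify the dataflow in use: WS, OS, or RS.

WS [2×3] PE[1][1] across cycles:
  step 0 · PE1,1: acc=0; fwd→0 fwd↓0
  step 1 · PE1,1: acc=0; fwd→0 fwd↓0
  step 2 · PE1,1: acc=20; fwd→4 fwd↓20
  step 3 · PE1,1: acc=53; fwd→7 fwd↓53
  step 4 · PE1,1: acc=0; fwd→0 fwd↓0
OS [2×3] PE[1][1] across cycles:
  step 0 · PE1,1: acc=0; fwd→0 fwd↓0
  step 1 · PE1,1: acc=0; fwd→0 fwd↓0
  step 2 · PE1,1: acc=32; fwd→4 fwd↓8
  step 3 · PE1,1: acc=53; fwd→7 fwd↓3
  step 4 · PE1,1: acc=53; fwd→0 fwd↓0
RS [2×2] PE[1][1] across cycles:
  step 0 · PE1,1: acc=0; fwd→0 fwd↓0
  step 1 · PE1,1: acc=0; fwd→0 fwd↓0
  step 2 · PE1,1: acc=57; fwd→57 fwd↓7
  step 3 · PE1,1: acc=53; fwd→53 fwd↓3
  step 4 · PE1,1: acc=32; fwd→32 fwd↓4

dataflow = RS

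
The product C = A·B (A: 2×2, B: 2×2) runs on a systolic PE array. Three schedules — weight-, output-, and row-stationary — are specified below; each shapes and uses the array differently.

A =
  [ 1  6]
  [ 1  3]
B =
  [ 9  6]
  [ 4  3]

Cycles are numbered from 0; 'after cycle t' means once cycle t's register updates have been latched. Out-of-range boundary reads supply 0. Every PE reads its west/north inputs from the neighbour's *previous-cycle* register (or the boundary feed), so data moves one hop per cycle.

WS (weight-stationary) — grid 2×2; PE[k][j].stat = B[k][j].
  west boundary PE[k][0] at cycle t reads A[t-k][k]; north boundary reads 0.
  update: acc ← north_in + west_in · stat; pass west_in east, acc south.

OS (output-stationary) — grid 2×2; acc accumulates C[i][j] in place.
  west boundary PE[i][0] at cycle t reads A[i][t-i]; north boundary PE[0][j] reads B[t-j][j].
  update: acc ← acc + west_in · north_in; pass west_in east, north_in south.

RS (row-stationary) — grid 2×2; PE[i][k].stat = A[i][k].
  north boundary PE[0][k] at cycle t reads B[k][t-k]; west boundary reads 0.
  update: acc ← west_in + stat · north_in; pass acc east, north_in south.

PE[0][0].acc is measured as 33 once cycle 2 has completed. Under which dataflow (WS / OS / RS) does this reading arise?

WS (2×2 grid), PE[0][0]:
  cycle 0: PE[0][0] → acc 9, east 1, south 9
  cycle 1: PE[0][0] → acc 9, east 1, south 9
  cycle 2: PE[0][0] → acc 0, east 0, south 0
OS (2×2 grid), PE[0][0]:
  cycle 0: PE[0][0] → acc 9, east 1, south 9
  cycle 1: PE[0][0] → acc 33, east 6, south 4
  cycle 2: PE[0][0] → acc 33, east 0, south 0
RS (2×2 grid), PE[0][0]:
  cycle 0: PE[0][0] → acc 9, east 9, south 9
  cycle 1: PE[0][0] → acc 6, east 6, south 6
  cycle 2: PE[0][0] → acc 0, east 0, south 0

dataflow = OS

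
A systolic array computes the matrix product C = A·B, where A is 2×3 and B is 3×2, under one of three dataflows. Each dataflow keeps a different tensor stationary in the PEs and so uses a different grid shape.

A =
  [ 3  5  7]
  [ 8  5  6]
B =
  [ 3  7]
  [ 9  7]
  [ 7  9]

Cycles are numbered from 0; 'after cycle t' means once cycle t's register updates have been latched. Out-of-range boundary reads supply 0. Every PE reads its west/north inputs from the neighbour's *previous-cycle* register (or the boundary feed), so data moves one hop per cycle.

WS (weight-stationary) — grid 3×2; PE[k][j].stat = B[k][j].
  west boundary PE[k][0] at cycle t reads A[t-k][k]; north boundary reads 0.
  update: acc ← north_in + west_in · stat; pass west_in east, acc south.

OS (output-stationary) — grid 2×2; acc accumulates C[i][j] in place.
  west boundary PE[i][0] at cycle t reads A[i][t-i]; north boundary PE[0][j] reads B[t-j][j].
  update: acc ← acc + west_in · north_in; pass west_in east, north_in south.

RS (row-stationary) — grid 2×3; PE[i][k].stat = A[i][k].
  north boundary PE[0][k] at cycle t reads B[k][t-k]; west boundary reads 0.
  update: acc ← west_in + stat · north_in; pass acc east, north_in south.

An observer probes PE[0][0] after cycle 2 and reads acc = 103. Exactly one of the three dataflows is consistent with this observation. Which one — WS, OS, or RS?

WS [3×2] PE[0][0] across cycles:
  [0] (0,0) acc=9 (h:3 v:9)
  [1] (0,0) acc=24 (h:8 v:24)
  [2] (0,0) acc=0 (h:0 v:0)
OS [2×2] PE[0][0] across cycles:
  [0] (0,0) acc=9 (h:3 v:3)
  [1] (0,0) acc=54 (h:5 v:9)
  [2] (0,0) acc=103 (h:7 v:7)
RS [2×3] PE[0][0] across cycles:
  [0] (0,0) acc=9 (h:9 v:3)
  [1] (0,0) acc=21 (h:21 v:7)
  [2] (0,0) acc=0 (h:0 v:0)

dataflow = OS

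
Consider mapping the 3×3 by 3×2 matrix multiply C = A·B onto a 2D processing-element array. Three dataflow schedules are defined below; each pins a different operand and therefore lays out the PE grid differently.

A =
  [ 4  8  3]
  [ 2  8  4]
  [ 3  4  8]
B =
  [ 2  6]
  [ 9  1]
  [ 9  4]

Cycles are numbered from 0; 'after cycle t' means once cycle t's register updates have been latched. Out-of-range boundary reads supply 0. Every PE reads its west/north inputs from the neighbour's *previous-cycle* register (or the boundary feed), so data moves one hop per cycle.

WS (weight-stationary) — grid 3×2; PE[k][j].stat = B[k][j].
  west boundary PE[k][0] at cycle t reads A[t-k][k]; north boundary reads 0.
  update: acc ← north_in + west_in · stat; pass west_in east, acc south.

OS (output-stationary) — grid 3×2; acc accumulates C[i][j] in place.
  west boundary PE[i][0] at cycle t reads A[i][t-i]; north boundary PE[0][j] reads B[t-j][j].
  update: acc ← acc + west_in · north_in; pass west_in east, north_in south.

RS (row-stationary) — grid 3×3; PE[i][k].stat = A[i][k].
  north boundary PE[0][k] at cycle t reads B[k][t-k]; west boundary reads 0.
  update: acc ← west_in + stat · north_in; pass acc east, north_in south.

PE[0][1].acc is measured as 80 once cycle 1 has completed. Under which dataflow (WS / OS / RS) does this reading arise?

Under WS (3×2), PE[0][1]:
  c0 r0c1: 0 / 0 / 0
  c1 r0c1: 24 / 4 / 24
Under OS (3×2), PE[0][1]:
  c0 r0c1: 0 / 0 / 0
  c1 r0c1: 24 / 4 / 6
Under RS (3×3), PE[0][1]:
  c0 r0c1: 0 / 0 / 0
  c1 r0c1: 80 / 80 / 9

dataflow = RS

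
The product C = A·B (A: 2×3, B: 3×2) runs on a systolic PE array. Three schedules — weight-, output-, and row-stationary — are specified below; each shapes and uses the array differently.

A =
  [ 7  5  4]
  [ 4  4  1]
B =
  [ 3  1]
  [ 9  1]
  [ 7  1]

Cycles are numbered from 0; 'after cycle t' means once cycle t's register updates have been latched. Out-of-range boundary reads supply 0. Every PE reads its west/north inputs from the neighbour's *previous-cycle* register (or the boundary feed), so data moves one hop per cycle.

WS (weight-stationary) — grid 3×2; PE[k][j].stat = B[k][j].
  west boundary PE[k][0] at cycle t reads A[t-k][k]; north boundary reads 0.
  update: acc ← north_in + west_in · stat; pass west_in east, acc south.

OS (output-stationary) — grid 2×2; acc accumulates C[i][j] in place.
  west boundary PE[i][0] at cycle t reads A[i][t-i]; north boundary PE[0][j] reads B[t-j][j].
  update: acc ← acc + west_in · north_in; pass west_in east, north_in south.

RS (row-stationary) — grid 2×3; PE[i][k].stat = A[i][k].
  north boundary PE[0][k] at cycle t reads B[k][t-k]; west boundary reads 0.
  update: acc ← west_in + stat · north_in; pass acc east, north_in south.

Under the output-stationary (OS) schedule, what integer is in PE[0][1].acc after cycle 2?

PE[0][1].acc = 12

OS 2×2: PE[0][1] cycle-by-cycle (with neighbour feeds):
  c0 r0c0: 21 / 7 / 3
  c0 r0c1: 0 / 0 / 0
  c1 r0c0: 66 / 5 / 9
  c1 r0c1: 7 / 7 / 1
  c2 r0c0: 94 / 4 / 7
  c2 r0c1: 12 / 5 / 1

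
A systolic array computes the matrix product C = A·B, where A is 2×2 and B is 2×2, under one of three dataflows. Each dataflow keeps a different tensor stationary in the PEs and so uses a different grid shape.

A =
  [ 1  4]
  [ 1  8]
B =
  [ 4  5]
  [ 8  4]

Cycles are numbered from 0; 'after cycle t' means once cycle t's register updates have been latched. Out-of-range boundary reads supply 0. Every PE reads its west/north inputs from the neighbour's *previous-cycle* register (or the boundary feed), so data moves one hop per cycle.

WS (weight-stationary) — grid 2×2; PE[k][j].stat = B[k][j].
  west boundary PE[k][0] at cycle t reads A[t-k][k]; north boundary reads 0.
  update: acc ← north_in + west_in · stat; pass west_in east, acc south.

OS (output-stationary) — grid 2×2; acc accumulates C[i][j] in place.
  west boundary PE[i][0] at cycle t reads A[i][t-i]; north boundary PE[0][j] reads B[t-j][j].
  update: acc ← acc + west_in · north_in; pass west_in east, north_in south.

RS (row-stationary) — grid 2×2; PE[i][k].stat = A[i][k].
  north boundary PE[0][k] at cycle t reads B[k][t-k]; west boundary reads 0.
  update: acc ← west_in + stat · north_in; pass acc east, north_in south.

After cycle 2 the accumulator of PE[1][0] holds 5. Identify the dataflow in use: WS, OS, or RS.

WS [2×2] PE[1][0] across cycles:
  after 0 — PE[1][0] acc=0, pass-E 0, pass-S 0
  after 1 — PE[1][0] acc=36, pass-E 4, pass-S 36
  after 2 — PE[1][0] acc=68, pass-E 8, pass-S 68
OS [2×2] PE[1][0] across cycles:
  after 0 — PE[1][0] acc=0, pass-E 0, pass-S 0
  after 1 — PE[1][0] acc=4, pass-E 1, pass-S 4
  after 2 — PE[1][0] acc=68, pass-E 8, pass-S 8
RS [2×2] PE[1][0] across cycles:
  after 0 — PE[1][0] acc=0, pass-E 0, pass-S 0
  after 1 — PE[1][0] acc=4, pass-E 4, pass-S 4
  after 2 — PE[1][0] acc=5, pass-E 5, pass-S 5

dataflow = RS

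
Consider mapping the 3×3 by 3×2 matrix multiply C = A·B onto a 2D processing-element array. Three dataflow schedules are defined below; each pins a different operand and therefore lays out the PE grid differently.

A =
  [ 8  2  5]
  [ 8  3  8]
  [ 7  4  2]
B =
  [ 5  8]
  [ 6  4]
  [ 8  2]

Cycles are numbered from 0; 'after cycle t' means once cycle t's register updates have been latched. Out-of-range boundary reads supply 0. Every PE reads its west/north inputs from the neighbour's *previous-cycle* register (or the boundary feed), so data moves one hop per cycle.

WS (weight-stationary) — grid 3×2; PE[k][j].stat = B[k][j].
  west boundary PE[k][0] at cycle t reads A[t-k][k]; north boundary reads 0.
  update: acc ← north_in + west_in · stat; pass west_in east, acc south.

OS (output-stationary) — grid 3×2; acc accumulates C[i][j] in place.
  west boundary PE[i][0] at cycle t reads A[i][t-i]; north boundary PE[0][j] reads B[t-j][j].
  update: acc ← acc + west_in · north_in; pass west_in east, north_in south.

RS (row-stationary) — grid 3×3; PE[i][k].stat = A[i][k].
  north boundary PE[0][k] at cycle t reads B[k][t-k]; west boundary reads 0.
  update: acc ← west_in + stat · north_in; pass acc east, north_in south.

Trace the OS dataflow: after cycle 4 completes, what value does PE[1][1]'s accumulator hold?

Tracing OS — 3×2 array, target PE[1][1]:
  [0] (0,1) acc=0 (h:0 v:0)
  [0] (1,0) acc=0 (h:0 v:0)
  [0] (1,1) acc=0 (h:0 v:0)
  [1] (0,1) acc=64 (h:8 v:8)
  [1] (1,0) acc=40 (h:8 v:5)
  [1] (1,1) acc=0 (h:0 v:0)
  [2] (0,1) acc=72 (h:2 v:4)
  [2] (1,0) acc=58 (h:3 v:6)
  [2] (1,1) acc=64 (h:8 v:8)
  [3] (0,1) acc=82 (h:5 v:2)
  [3] (1,0) acc=122 (h:8 v:8)
  [3] (1,1) acc=76 (h:3 v:4)
  [4] (0,1) acc=82 (h:0 v:0)
  [4] (1,0) acc=122 (h:0 v:0)
  [4] (1,1) acc=92 (h:8 v:2)

PE[1][1].acc = 92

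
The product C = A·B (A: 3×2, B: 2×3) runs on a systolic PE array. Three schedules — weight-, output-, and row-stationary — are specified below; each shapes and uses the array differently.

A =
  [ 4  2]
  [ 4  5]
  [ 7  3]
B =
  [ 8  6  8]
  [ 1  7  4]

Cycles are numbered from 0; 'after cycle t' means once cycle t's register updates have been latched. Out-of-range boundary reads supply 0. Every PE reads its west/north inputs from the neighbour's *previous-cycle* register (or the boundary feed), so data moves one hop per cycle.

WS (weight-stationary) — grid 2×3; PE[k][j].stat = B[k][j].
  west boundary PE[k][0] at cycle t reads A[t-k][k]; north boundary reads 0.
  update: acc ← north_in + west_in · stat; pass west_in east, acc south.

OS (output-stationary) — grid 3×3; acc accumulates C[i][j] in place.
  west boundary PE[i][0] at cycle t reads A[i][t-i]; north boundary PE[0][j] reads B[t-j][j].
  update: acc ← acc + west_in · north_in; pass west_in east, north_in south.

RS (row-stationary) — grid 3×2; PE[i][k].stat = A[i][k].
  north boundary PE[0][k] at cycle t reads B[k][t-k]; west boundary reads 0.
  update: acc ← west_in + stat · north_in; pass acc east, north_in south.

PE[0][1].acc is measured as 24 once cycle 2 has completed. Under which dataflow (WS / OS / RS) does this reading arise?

WS [2×3] PE[0][1] across cycles:
  cycle 0: PE[0][1] → acc 0, east 0, south 0
  cycle 1: PE[0][1] → acc 24, east 4, south 24
  cycle 2: PE[0][1] → acc 24, east 4, south 24
OS [3×3] PE[0][1] across cycles:
  cycle 0: PE[0][1] → acc 0, east 0, south 0
  cycle 1: PE[0][1] → acc 24, east 4, south 6
  cycle 2: PE[0][1] → acc 38, east 2, south 7
RS [3×2] PE[0][1] across cycles:
  cycle 0: PE[0][1] → acc 0, east 0, south 0
  cycle 1: PE[0][1] → acc 34, east 34, south 1
  cycle 2: PE[0][1] → acc 38, east 38, south 7

dataflow = WS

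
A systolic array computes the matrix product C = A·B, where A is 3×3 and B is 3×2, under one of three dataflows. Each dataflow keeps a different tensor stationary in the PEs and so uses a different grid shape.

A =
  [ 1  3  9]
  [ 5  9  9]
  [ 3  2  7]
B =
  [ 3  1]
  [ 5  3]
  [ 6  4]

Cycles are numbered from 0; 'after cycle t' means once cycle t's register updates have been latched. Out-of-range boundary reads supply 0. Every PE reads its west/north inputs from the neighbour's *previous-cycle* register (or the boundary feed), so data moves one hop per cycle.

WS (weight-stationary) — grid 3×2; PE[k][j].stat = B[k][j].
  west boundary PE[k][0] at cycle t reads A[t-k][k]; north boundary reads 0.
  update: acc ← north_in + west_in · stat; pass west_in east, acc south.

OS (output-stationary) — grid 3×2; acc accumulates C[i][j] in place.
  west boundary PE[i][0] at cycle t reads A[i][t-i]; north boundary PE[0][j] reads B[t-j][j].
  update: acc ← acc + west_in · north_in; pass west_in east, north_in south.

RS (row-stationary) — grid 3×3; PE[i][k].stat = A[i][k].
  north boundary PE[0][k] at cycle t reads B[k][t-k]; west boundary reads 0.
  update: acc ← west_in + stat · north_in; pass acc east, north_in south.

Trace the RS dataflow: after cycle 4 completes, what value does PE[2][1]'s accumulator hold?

PE[2][1].acc = 9

RS (3×3). Following PE[2][1] plus its west/north inputs:
  @0  [1,1]  acc 0  |  →0  ↓0
  @0  [2,0]  acc 0  |  →0  ↓0
  @0  [2,1]  acc 0  |  →0  ↓0
  @1  [1,1]  acc 0  |  →0  ↓0
  @1  [2,0]  acc 0  |  →0  ↓0
  @1  [2,1]  acc 0  |  →0  ↓0
  @2  [1,1]  acc 60  |  →60  ↓5
  @2  [2,0]  acc 9  |  →9  ↓3
  @2  [2,1]  acc 0  |  →0  ↓0
  @3  [1,1]  acc 32  |  →32  ↓3
  @3  [2,0]  acc 3  |  →3  ↓1
  @3  [2,1]  acc 19  |  →19  ↓5
  @4  [1,1]  acc 0  |  →0  ↓0
  @4  [2,0]  acc 0  |  →0  ↓0
  @4  [2,1]  acc 9  |  →9  ↓3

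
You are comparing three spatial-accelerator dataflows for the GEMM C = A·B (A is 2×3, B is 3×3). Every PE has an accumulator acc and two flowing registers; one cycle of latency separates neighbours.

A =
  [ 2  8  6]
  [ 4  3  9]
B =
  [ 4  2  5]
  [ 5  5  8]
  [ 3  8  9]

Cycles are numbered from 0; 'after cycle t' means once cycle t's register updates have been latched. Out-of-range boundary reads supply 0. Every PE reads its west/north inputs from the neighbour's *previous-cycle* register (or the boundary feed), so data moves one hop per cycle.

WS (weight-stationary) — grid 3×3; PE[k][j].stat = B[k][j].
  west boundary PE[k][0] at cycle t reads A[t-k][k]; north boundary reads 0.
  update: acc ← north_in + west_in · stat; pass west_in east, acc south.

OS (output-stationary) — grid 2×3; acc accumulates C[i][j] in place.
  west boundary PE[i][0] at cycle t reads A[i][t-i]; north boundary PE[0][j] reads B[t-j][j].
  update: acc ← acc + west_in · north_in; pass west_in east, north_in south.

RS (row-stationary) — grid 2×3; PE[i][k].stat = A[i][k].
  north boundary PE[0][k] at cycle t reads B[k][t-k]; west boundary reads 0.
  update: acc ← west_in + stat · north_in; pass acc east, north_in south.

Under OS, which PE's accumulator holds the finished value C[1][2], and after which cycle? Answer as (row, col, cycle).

(row, col, cycle) = (1, 2, 5)

OS — PE[1][2] is where C[1][2] collects:
  step 0 · PE1,2: acc=0; fwd→0 fwd↓0
  step 1 · PE1,2: acc=0; fwd→0 fwd↓0
  step 2 · PE1,2: acc=0; fwd→0 fwd↓0
  step 3 · PE1,2: acc=20; fwd→4 fwd↓5
  step 4 · PE1,2: acc=44; fwd→3 fwd↓8
  step 5 · PE1,2: acc=125; fwd→9 fwd↓9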